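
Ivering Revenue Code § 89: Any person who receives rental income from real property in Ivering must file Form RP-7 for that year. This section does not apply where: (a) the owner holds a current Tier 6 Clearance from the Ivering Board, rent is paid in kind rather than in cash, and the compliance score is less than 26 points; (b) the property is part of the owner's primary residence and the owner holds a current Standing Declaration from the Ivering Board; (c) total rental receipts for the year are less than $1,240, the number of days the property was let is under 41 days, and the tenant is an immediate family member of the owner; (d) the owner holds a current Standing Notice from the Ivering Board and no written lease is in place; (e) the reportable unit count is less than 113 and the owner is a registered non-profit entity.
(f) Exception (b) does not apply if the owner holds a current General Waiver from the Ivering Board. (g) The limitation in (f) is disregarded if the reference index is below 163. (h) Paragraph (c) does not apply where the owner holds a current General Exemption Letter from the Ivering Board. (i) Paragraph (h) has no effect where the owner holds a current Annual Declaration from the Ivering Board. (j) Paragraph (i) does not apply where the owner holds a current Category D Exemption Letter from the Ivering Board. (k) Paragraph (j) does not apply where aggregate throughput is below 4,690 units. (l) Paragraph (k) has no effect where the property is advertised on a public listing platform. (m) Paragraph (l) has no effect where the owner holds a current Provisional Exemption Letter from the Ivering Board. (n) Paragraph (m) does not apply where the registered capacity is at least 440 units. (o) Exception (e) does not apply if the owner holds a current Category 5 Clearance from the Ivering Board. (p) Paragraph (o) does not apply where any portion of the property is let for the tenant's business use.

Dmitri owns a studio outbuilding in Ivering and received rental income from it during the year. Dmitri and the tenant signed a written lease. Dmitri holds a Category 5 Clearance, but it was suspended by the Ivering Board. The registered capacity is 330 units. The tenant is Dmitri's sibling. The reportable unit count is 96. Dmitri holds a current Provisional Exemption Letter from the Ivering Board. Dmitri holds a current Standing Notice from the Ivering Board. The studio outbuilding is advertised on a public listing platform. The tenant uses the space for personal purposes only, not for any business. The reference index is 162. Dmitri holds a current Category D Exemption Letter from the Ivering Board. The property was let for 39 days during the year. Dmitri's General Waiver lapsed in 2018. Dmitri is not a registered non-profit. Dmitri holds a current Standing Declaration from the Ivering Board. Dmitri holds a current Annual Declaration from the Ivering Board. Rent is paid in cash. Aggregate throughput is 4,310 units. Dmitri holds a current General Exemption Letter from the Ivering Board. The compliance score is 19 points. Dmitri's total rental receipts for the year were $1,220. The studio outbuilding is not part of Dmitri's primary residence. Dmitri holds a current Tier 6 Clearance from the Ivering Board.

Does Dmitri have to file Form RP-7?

Exception (a) fails — rent is paid in cash.
Exception (b) requires that the property is part of the owner's primary residence; but the studio outbuilding is not part of the primary residence, so (b) is unavailable.
Exception (c): total rental receipts for the year are $1,220, less than the $1,240 limit; the number of days the property was let is 39 days, under the 41 days limit; the tenant is an immediate family member — every condition holds. Under paragraphs (h)–(n): (h) operates (a current General Exemption Letter is held), but is displaced by (i): (i) operates against (h): a current Annual Declaration is held. (j) is triggered (a current Category D Exemption Letter is held), but is displaced by (k): (k) is engaged — aggregate throughput is 4,310 units, below the 4,690 units limit. (l) would limit (k) — the property is publicly advertised — but (m) sets (l) aside: (m) operates against (l): a current Provisional Exemption Letter is held. (n), which would lift (m), is not triggered — the registered capacity is 330 units, short of 440 units. So (c) applies.
Exception (d) fails — a written lease is in place.
Exception (e) does not apply: Dmitri is not a registered non-profit.

No — exception (c) applies; Dmitri is not required to file Form RP-7.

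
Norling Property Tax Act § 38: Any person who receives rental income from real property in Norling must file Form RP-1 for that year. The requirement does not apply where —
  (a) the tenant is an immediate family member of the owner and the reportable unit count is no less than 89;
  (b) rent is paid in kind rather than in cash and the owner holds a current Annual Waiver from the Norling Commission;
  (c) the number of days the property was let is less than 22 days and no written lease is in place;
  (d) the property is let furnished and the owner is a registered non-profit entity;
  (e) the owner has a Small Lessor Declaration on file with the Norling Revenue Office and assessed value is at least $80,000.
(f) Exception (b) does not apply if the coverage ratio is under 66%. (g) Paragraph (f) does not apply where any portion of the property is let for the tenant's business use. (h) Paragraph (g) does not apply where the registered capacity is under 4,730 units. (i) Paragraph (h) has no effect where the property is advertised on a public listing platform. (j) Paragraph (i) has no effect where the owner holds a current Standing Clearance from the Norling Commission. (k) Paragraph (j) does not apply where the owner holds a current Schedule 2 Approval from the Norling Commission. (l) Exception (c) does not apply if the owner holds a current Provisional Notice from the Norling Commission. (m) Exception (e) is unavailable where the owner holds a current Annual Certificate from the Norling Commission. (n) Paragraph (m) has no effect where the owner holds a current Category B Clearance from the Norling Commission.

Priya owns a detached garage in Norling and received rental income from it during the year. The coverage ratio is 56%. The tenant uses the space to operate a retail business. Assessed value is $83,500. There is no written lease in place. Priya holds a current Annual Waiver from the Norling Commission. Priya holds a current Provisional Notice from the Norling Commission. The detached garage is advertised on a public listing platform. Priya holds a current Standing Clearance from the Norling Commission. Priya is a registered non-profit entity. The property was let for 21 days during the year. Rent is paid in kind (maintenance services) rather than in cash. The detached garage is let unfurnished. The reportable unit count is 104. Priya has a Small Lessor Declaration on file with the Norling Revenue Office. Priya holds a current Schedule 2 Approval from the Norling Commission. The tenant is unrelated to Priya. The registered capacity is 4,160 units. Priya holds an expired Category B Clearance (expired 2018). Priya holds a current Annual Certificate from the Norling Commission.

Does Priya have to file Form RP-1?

No — exception (b) applies; Priya is not required to file Form RP-1.

Exception (a) fails — the tenant is unrelated to the owner.
All of (b)'s requirements are met (rent is paid in kind; a current Annual Waiver is held). Considering the limiting provisions: (f) operates (the coverage ratio is 56%, under the 66% limit), but is overridden by (g): (g) applies — the space is let for business use. (h) would limit (g) — the registered capacity is 4,160 units, under the 4,730 units limit — but (i) sets (h) aside: (i) operates — the property is publicly advertised. (j) would limit (i) — a current Standing Clearance is held — but (k) sets (j) aside: (k) operates against (j): a current Schedule 2 Approval is held. So (b) applies.
Exception (c): the number of days the property was let is 21 days, less than the 22 days limit; there is no written lease — every condition holds. Turning to paragraph (l): (l) operates against (c): a current Provisional Notice is held. Exception (c) does not apply.
Exception (d) does not apply: the property is let unfurnished.
Exception (e)'s conditions are all satisfied: a Small Lessor Declaration is on file; assessed value is $83,500, meeting the $80,000 threshold. But: (m) operates — a current Annual Certificate is held. (n), which would lift (m), is not triggered — there is no Category B Clearance in force. (e) is therefore removed.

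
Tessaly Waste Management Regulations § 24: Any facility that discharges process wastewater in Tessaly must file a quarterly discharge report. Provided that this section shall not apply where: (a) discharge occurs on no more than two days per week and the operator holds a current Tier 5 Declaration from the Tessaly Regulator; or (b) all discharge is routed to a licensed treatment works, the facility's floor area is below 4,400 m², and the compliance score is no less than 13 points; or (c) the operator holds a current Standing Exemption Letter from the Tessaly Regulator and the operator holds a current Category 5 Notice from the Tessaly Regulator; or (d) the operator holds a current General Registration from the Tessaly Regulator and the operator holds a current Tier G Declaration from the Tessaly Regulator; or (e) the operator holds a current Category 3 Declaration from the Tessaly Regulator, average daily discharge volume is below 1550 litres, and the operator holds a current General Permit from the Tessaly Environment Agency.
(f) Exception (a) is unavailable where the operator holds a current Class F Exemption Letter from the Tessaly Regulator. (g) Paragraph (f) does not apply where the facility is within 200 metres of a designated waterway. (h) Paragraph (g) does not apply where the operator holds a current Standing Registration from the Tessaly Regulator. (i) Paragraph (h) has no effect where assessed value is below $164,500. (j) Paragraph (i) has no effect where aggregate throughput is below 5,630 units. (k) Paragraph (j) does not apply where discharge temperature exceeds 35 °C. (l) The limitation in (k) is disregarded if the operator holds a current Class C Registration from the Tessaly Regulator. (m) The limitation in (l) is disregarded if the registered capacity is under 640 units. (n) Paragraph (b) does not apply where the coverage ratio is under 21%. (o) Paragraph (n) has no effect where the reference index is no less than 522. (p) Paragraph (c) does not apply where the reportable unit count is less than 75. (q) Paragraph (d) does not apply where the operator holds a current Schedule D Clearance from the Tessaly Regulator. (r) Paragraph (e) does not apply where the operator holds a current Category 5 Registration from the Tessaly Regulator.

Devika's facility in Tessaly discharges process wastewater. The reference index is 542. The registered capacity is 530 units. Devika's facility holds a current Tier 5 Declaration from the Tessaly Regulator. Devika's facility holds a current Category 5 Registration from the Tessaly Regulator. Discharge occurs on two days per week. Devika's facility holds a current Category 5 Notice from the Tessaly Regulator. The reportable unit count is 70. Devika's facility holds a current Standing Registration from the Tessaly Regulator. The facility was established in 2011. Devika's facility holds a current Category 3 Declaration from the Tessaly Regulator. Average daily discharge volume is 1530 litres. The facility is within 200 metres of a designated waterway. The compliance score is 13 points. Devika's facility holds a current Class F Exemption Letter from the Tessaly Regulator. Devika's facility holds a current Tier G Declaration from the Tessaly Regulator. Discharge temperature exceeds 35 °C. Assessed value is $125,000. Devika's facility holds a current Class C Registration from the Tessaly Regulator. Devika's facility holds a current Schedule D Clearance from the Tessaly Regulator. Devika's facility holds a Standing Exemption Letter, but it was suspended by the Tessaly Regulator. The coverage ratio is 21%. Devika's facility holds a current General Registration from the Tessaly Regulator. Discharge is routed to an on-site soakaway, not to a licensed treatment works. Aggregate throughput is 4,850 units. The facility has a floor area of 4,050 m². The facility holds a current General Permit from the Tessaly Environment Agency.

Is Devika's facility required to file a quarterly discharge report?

No — exception (a) applies; Devika's facility is not required to file a quarterly discharge report.

Exception (a) is satisfied on its face — discharge occurs on no more than two days per week; a current Tier 5 Declaration is held. Applying paragraphs (f)–(m): (f) would limit (a) — a current Class F Exemption Letter is held — but (g) sets (f) aside: (g) operates — the facility is within 200 m of a designated waterway. (h) would limit (g) — a current Standing Registration is held — but (i) sets (h) aside: (i) operates against (h): assessed value is $125,000, below the $164,500 limit. (j) is triggered (aggregate throughput is 4,850 units, below the 5,630 units limit), but yields to (k): (k) operates against (j): discharge temperature exceeds 35 °C. (l) would limit (k) — a current Class C Registration is held — but (m) sets (l) aside: (m) operates against (l): the registered capacity is 530 units, under the 640 units limit. (a) remains available.
Exception (b) fails — discharge is not routed to a licensed treatment works.
Exception (c) fails — the Standing Exemption Letter is not current.
All of (d)'s requirements are met (a current General Registration is held; a current Tier G Declaration is held). But applying paragraph (q): (q) operates against (d): a current Schedule D Clearance is held. Exception (d) does not apply.
Exception (e) is satisfied on its face — a current Category 3 Declaration is held; average daily discharge volume is 1530 litres, below the 1550 litres limit; a current General Permit is held. But applying paragraph (r): (r) operates — a current Category 5 Registration is held. (e) is therefore removed.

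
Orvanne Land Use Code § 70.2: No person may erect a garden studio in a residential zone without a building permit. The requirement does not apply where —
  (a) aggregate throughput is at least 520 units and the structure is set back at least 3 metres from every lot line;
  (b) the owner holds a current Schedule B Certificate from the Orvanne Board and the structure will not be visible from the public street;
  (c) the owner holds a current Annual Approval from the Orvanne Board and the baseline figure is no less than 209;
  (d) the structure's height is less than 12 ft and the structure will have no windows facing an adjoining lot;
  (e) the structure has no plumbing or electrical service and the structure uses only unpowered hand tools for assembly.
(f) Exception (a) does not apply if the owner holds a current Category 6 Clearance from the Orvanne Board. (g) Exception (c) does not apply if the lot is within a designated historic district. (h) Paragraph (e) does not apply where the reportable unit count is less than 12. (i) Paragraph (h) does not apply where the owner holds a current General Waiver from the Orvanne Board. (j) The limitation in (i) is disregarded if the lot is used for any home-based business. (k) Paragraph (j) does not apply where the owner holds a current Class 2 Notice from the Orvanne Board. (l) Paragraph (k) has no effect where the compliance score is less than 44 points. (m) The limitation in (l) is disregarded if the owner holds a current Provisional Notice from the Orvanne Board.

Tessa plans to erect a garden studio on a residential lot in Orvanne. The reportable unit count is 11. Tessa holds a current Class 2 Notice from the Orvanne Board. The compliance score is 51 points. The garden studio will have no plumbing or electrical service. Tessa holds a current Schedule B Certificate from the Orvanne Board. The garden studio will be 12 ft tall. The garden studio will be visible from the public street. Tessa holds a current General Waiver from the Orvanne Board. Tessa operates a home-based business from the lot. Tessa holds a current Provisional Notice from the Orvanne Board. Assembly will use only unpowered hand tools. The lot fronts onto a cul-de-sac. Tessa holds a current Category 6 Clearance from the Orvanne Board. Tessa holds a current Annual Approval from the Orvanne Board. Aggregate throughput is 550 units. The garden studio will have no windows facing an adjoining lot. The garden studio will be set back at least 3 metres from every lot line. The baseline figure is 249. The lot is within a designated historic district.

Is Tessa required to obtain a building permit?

No — exception (e) applies; Tessa does not need a building permit.

Exception (a) is satisfied on its face — aggregate throughput is 550 units, meeting the 520 units threshold; the setback is at least 3 m on every side. Turning to paragraph (f): (f) is triggered — a current Category 6 Clearance is held. Exception (a) does not apply.
Exception (b) requires that the structure will not be visible from the public street; but the structure will be visible from the street, so (b) is unavailable.
All of (c)'s requirements are met (a current Annual Approval is held; the baseline figure is 249, meeting the 209 threshold). However, paragraph (g) must be considered: (g) operates — the lot is in a historic district. Exception (c) does not apply.
Exception (d) fails — the structure's height is 12 ft, not less than 12 ft.
All of (e)'s requirements are met (there is no plumbing or electrical service; assembly uses only hand tools). Considering the limiting provisions: (h) would limit (e) — the reportable unit count is 11, less than the 12 limit — but (i) sets (h) aside: (i) is triggered — a current General Waiver is held. (j) is triggered (a home-based business operates on the lot), but is overridden by (k): (k) applies — a current Class 2 Notice is held. (l) is inapplicable (the compliance score is 51 points, not less than 44 points), so (k) stands. Exception (e) stands.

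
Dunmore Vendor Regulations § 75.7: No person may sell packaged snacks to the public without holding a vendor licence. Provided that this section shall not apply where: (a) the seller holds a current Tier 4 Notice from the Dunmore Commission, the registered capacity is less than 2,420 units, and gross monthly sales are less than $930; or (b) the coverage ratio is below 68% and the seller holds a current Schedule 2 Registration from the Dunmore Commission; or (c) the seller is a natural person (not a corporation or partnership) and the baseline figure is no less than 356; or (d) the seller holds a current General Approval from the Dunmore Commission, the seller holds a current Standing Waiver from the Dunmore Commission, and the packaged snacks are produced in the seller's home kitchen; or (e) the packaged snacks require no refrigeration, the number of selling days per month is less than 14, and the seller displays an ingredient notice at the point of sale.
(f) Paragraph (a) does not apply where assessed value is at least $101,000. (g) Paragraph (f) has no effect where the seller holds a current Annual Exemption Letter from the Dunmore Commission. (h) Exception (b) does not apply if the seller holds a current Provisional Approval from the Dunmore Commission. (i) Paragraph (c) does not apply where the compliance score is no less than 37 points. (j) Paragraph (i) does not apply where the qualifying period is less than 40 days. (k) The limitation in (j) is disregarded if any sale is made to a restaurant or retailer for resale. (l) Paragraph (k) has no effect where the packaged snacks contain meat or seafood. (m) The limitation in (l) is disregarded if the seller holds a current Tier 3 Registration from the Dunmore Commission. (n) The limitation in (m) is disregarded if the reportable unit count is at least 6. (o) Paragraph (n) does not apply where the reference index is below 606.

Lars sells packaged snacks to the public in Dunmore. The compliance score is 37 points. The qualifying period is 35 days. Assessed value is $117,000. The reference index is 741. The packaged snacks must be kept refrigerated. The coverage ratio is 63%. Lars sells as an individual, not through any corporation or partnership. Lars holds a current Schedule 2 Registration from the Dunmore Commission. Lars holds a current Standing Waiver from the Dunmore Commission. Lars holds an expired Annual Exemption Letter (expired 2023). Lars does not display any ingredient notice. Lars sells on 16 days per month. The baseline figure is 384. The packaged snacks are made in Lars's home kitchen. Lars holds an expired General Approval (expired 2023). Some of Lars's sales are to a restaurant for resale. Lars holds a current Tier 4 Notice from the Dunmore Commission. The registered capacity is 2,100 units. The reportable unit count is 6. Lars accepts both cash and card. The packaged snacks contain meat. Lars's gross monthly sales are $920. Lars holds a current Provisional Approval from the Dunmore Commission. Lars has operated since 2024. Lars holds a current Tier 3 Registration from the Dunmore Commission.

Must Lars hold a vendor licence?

Exception (a)'s conditions are all satisfied: a current Tier 4 Notice is held; the registered capacity is 2,100 units, less than the 2,420 units limit; gross monthly sales are $920, less than the $930 limit. But applying paragraphs (f)–(g): (f) is engaged — assessed value is $117,000, meeting the $101,000 threshold. (g), which would lift (f), does not operate here — the Annual Exemption Letter is not current. So (a) is unavailable.
All of (b)'s requirements are met (the coverage ratio is 63%, below the 68% limit; a current Schedule 2 Registration is held). Turning to paragraph (h): (h) operates — a current Provisional Approval is held. So (b) is unavailable.
Exception (c)'s conditions are all satisfied: the seller is a natural person; the baseline figure is 384, meeting the 356 threshold. As to paragraphs (i)–(o): (i) would limit (c) — the compliance score is 37 points, meeting the 37 points threshold — but (j) sets (i) aside: (j) operates — the qualifying period is 35 days, less than the 40 days limit. (k) would limit (j) — some sales are to a restaurant for resale — but (l) sets (k) aside: (l) operates against (k): the packaged snacks contain meat. (m) would limit (l) — a current Tier 3 Registration is held — but (n) sets (m) aside: (n) operates — the reportable unit count is 6, meeting the 6 threshold. (o), which would lift (n), is not triggered — the reference index is 741, not below 606. So (c) applies.
Exception (d) requires that the seller holds a current General Approval from the Dunmore Commission; but the General Approval is not current, so (d) is unavailable.
Exception (e) does not apply: the packaged snacks require refrigeration.

No — exception (c) applies; Lars is not required to hold a vendor licence.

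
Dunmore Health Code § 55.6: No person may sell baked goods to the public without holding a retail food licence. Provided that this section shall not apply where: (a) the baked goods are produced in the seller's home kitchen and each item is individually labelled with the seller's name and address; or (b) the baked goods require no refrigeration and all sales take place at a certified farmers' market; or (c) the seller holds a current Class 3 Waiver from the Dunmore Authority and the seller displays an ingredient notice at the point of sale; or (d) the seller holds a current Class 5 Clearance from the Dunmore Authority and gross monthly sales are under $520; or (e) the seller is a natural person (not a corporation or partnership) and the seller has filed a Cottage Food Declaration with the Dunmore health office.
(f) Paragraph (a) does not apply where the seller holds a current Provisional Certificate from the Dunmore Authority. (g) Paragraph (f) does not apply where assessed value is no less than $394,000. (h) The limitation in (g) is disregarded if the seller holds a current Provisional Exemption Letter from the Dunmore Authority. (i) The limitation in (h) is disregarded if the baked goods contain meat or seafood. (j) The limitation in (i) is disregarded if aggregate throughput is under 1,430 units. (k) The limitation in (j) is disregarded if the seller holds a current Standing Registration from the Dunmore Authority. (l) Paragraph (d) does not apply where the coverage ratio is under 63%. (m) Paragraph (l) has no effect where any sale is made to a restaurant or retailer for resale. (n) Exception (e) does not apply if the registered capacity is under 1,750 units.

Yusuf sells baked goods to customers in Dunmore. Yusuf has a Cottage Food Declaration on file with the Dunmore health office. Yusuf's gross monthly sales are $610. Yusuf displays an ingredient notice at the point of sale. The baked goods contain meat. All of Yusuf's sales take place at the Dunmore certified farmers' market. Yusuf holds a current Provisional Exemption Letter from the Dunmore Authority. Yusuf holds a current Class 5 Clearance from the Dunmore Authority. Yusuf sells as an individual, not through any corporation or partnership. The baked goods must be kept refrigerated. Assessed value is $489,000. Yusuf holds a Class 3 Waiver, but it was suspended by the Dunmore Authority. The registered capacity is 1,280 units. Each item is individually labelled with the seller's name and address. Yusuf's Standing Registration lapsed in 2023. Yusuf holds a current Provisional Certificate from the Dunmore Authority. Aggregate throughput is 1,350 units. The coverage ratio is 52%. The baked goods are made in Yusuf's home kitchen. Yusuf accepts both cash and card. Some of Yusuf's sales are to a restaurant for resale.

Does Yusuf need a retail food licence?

All of (a)'s requirements are met (the baked goods are home-kitchen produced; items are individually labelled). But: (f) is engaged — a current Provisional Certificate is held. (g) would limit (f) — assessed value is $489,000, meeting the $394,000 threshold — but (h) sets (g) aside: (h) operates against (g): a current Provisional Exemption Letter is held. (i) is triggered (the baked goods contain meat), but yields to (j): (j) applies — aggregate throughput is 1,350 units, under the 1,430 units limit. (k) is inapplicable (there is no Standing Registration in force), so (j) stands. (a) is therefore removed.
Exception (b) requires that the baked goods require no refrigeration; but the baked goods require refrigeration, so (b) is unavailable.
Exception (c) does not apply: no current Class 3 Waiver is held.
Exception (d) requires that gross monthly sales are under $520; but gross monthly sales are $610, not under $520, so (d) is unavailable.
All of (e)'s requirements are met (the seller is a natural person; a Cottage Food Declaration is on file). However, paragraph (n) must be considered: (n) operates against (e): the registered capacity is 1,280 units, under the 1,750 units limit. Exception (e) does not apply.
No exception is made out. Yusuf falls within the general rule.

Yes — Yusuf must hold a retail food licence.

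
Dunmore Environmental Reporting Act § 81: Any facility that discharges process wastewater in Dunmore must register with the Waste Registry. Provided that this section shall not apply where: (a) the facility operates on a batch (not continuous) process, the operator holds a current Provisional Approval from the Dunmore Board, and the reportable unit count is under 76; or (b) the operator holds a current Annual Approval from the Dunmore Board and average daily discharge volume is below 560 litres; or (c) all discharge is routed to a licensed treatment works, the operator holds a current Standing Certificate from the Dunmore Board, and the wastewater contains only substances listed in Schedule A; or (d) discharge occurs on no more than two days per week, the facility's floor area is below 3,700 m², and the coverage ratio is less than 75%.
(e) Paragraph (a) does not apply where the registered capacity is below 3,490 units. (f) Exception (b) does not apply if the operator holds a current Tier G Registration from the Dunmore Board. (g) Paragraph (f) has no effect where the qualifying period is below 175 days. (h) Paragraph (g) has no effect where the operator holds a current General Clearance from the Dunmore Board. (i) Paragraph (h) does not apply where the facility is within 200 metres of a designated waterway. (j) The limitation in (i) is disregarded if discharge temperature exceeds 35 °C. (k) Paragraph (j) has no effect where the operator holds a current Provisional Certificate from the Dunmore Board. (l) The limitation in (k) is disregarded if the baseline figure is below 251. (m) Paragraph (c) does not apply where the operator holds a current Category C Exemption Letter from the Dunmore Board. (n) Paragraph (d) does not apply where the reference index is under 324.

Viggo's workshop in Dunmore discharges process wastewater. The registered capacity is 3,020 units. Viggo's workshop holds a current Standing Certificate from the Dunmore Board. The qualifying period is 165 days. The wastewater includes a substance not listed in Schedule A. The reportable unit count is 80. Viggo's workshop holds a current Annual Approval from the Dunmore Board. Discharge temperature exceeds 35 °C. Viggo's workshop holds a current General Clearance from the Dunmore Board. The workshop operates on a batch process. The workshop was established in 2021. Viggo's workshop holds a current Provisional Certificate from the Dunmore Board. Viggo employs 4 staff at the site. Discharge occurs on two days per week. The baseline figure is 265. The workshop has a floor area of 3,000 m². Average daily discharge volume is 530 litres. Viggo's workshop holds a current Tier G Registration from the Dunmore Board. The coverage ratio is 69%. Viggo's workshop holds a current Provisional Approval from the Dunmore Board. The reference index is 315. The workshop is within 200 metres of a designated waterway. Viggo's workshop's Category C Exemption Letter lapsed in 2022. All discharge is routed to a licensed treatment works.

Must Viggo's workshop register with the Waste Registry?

Exception (a) requires that the reportable unit count is under 76; but the reportable unit count is 80, not under 76, so (a) is unavailable.
Exception (b)'s conditions are all satisfied: a current Annual Approval is held; average daily discharge volume is 530 litres, below the 560 litres limit. Under paragraphs (f)–(l): (f) would limit (b) — a current Tier G Registration is held — but (g) sets (f) aside: (g) operates against (f): the qualifying period is 165 days, below the 175 days limit. (h) applies (a current General Clearance is held), but is set aside by (i): (i) operates — the workshop is within 200 m of a designated waterway. (j) is triggered (discharge temperature exceeds 35 °C), but is overridden by (k): (k) operates against (j): a current Provisional Certificate is held. (l) is inapplicable (the baseline figure is 265, not below 251), so (k) stands. So (b) applies.
Exception (c) does not apply: the wastewater includes a non-Schedule-A substance.
All of (d)'s requirements are met (discharge occurs on no more than two days per week; the facility's floor area is 3,000 m², below the 3,700 m² limit; the coverage ratio is 69%, less than the 75% limit). But: (n) is engaged — the reference index is 315, under the 324 limit. (d) is therefore removed.

No — exception (b) applies; Viggo's workshop is not required to register with the Waste Registry.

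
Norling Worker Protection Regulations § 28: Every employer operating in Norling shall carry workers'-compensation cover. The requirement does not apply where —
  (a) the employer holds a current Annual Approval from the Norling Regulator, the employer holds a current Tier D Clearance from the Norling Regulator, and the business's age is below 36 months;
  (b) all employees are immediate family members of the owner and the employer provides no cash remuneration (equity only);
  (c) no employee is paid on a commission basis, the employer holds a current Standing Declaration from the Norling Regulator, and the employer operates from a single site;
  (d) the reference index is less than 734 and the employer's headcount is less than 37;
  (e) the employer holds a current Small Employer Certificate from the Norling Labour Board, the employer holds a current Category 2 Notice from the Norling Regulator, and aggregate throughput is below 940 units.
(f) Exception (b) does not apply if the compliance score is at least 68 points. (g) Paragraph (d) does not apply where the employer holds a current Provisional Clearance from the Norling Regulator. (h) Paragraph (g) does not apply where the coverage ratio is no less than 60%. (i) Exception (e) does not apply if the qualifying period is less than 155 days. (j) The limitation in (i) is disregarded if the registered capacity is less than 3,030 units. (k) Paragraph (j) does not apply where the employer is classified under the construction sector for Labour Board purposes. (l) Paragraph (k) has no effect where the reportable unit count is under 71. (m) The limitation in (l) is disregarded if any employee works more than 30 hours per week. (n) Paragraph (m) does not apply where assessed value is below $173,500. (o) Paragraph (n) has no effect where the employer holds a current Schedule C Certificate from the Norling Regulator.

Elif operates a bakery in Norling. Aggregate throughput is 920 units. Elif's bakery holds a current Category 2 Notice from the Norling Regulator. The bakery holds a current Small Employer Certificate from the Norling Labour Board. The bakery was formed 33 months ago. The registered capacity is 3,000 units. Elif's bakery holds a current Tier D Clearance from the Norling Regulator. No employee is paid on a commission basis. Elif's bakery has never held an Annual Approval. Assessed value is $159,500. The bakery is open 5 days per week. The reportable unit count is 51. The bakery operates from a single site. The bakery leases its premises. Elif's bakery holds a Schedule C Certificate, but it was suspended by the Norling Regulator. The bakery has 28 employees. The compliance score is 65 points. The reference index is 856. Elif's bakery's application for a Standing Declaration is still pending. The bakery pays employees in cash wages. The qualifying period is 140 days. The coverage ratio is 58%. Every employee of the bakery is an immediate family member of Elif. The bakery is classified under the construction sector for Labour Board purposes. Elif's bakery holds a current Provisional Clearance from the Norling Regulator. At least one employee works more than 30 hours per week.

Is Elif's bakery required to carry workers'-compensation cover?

No — exception (e) applies; Elif's bakery is not required to carry workers'-compensation cover.

Exception (a) does not apply: there is no Annual Approval in force.
Exception (b) requires that the employer provides no cash remuneration (equity only); but employees are paid cash wages, so (b) is unavailable.
Exception (c) requires that the employer holds a current Standing Declaration from the Norling Regulator; but there is no Standing Declaration in force, so (c) is unavailable.
Exception (d) requires that the reference index is less than 734; but the reference index is 856, not less than 734, so (d) is unavailable.
Exception (e): a current Small Employer Certificate is held; a current Category 2 Notice is held; aggregate throughput is 920 units, below the 940 units limit — every condition holds. Considering the limiting provisions: (i) would limit (e) — the qualifying period is 140 days, less than the 155 days limit — but (j) sets (i) aside: (j) is triggered — the registered capacity is 3,000 units, less than the 3,030 units limit. (k) is engaged (the bakery is classified under the construction sector), but is set aside by (l): (l) operates against (k): the reportable unit count is 51, under the 71 limit. (m) would limit (l) — at least one employee exceeds 30 hours/week — but (n) sets (m) aside: (n) operates — assessed value is $159,500, below the $173,500 limit. (o) is not engaged (no current Schedule C Certificate is held), so (n) stands. Exception (e) stands.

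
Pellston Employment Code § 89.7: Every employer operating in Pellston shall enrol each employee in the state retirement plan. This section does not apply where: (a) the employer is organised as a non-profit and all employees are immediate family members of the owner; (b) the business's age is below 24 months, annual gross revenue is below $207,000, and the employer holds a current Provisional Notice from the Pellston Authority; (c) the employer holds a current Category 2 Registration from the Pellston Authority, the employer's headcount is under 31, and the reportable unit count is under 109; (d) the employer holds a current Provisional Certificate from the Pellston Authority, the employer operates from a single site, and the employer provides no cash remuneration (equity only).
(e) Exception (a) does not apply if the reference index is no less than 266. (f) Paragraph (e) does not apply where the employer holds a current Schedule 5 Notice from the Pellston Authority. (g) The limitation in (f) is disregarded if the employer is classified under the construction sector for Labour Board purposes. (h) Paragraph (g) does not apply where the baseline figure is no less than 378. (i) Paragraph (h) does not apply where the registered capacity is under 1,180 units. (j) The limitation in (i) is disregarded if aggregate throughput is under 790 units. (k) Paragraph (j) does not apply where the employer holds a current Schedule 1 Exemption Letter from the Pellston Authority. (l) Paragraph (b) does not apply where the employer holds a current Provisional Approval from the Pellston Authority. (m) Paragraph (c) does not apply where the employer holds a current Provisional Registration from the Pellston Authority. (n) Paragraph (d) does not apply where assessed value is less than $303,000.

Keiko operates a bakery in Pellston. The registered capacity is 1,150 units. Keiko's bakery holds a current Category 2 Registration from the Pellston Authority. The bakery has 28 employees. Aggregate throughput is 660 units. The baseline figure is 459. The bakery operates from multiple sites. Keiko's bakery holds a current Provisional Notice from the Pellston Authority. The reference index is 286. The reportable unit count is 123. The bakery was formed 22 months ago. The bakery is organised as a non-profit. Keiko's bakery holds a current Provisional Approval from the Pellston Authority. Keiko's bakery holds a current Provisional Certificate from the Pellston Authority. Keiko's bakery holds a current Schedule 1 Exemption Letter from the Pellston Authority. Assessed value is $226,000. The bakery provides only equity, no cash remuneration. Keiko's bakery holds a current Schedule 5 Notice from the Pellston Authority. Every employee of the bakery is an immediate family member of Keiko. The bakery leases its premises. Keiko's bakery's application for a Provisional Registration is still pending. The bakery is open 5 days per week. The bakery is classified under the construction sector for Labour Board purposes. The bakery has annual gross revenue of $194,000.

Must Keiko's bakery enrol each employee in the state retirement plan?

Yes — Keiko's bakery must enrol each employee in the state retirement plan.

Exception (a): the employer is a non-profit; every employee is an immediate family member — every condition holds. But applying paragraphs (e)–(k): (e) operates — the reference index is 286, meeting the 266 threshold. (f) would limit (e) — a current Schedule 5 Notice is held — but (g) sets (f) aside: (g) applies — the bakery is classified under the construction sector. (h) operates (the baseline figure is 459, meeting the 378 threshold), but yields to (i): (i) operates — the registered capacity is 1,150 units, under the 1,180 units limit. (j) operates (aggregate throughput is 660 units, under the 790 units limit), but is set aside by (k): (k) operates against (j): a current Schedule 1 Exemption Letter is held. So (a) is unavailable.
Exception (b) is satisfied on its face — the business's age is 22 months, below the 24 months limit; annual gross revenue is $194,000, below the $207,000 limit; a current Provisional Notice is held. But: (l) applies — a current Provisional Approval is held. (b) is therefore removed.
Exception (c) does not apply: the reportable unit count is 123, not under 109.
Exception (d) requires that the employer operates from a single site; but the employer operates from multiple sites, so (d) is unavailable.
Every exception is unavailable, so the rule governs.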